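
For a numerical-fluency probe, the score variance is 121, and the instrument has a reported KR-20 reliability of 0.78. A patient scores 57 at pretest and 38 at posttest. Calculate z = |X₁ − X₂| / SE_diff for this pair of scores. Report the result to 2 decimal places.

2.60

SD = √121 ≃ 11.0000
The standard error of measurement is 11.0000×√(1 − 0.7800) ≃ 11.0000×0.4690 ≃ 5.1595.
Standard error of the difference = 5.1595·√2 ≃ 7.2966
z = |57 − 38| / 7.2966 = 19 / 7.2966 ≃ 2.6040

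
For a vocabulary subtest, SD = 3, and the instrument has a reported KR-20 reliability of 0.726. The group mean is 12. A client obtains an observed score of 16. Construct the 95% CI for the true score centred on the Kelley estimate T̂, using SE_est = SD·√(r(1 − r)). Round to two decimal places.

T̂ = r·X + (1 − r)·M = 0.72600×16 + 0.27400×12 = 11.61600 + 3.28800 ≈ 14.90400
SE_est = 3.00000·√[r(1 − r)] ≈ 1.33803
CI = 14.90400 ± 1.96 × 1.33803 → [12.28147, 17.52653]

[12.28, 17.53]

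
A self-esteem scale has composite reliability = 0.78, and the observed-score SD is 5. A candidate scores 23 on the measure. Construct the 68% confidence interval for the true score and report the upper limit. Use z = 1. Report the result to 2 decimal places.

SEM = 5.000×√(1 − 0.780) ≃ 2.345
Half-width = 1×2.345 ≃ 2.345
Upper limit = 23 + 2.345 ≃ 25.345

25.35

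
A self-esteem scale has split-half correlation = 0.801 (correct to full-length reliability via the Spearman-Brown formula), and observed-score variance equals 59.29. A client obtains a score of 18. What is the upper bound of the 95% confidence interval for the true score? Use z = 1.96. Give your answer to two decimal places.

23.02

σ = 59.29^(1/2) = 7.7000
r_full = 2·0.801 / (1 + 0.801) ≈ 0.8895
SEM = 7.7000 * √(1 − 0.8895) = 7.7000 * √0.1105 ≈ 7.7000 * 0.3324 ≈ 2.5595
1.96 * SEM ≈ 5.0167
Upper bound: 18 + 5.0167 = 23.0167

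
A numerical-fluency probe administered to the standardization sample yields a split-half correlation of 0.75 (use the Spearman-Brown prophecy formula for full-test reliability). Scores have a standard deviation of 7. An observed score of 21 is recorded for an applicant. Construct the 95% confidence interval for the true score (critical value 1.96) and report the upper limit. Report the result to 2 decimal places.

26.19

Full-length reliability (Spearman-Brown) = 2(0.75)/(1+0.75) ≈ 0.8571
The standard error of measurement is 7.0000×√(1 − 0.8571) ≈ 7.0000×0.3780 ≈ 2.6458.
Margin = 1.96 × 2.6458 ≈ 5.1857
Upper limit = 21 + 5.1857 ≈ 26.1857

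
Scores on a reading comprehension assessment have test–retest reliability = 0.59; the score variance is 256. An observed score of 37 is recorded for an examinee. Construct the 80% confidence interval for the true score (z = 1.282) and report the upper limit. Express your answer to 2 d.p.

SD = √256 ≈ 16.00000
SEM = 16.00000×√(1 − 0.59000) ≈ 10.24500
1.282 × SEM ≈ 13.13409
Upper limit = 37 + 13.13409 ≈ 50.13409

50.13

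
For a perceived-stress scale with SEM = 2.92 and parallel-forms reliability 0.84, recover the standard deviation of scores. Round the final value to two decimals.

7.30

SD = 2.92 / √(1 − 0.84) ≃ 7.30000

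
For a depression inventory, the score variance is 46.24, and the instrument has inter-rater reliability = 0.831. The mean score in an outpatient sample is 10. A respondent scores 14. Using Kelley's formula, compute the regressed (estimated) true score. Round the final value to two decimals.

T̂ = r·X + (1 − r)·M = 0.83100·14 + 0.16900·10 = 11.63400 + 1.69000 ≈ 13.32400

13.32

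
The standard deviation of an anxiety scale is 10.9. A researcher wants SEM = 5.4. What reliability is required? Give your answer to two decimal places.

0.75

Required reliability = 1 − (SEM/SD)² = 1 − 0.24543 ≈ 0.75457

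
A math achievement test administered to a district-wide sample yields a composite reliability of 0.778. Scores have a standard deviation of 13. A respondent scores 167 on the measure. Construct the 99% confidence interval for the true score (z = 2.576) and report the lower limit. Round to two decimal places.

SEM = 13.0000·√(1 − 0.7780) ≃ 6.1252
Margin = 2.576 · 6.1252 ≃ 15.7785
Lower bound: 167 − 15.7785 = 151.2215

151.22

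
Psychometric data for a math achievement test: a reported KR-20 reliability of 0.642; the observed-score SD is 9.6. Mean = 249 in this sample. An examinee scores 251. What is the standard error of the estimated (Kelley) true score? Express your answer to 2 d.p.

SE_est = SD · √(r(1 − r)) = 9.600 · √0.230 ≃ 9.600 · 0.479 ≃ 4.602

4.60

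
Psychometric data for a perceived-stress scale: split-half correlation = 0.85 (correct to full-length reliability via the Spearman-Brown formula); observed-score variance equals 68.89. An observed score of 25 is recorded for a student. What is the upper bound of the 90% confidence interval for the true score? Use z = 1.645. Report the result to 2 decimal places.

28.89

SD = √68.89 ≃ 8.3000
Spearman-Brown: r = 2(0.85) / (1 + 0.85) = 1.7000 / 1.8500 ≃ 0.9189
SEM = 8.3000 × √(1 − 0.9189) = 8.3000 × √0.0811 ≃ 8.3000 × 0.2847 ≃ 2.3634
Margin = 1.645 × 2.3634 ≃ 3.8878
Upper limit = 25 + 3.8878 ≃ 28.8878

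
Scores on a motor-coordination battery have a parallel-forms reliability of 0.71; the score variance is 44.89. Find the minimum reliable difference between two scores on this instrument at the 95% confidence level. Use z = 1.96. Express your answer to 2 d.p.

SD = √44.89 ≃ 6.70000
SEM = 6.70000*√(1 − 0.71000) ≃ 3.60806
SE_diff = √2 * SEM ≃ 5.10257
Smallest detectable difference = 1.96*5.10257 ≃ 10.00103

10.00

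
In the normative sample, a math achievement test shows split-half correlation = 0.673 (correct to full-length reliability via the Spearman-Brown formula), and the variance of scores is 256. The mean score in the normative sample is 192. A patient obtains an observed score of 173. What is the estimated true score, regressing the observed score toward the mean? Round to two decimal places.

176.71

Full-length reliability (Spearman-Brown) = 2(0.673)/(1+0.673) ≈ 0.8045
T̂ = 0.8045(173) + 0.1955(192) ≈ 176.7137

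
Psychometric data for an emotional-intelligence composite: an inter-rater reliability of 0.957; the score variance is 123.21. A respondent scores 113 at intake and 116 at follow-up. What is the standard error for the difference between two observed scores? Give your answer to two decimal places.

SD = √123.21 = 11.1000
SEM = 11.1000*√(1 − 0.9570) ≈ 2.3017
SE_diff = √2 * SEM ≈ 3.2552

3.26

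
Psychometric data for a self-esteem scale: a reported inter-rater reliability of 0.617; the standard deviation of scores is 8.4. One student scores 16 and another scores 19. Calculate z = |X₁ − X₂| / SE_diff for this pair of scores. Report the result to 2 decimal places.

0.41

SEM = 8.400 * √(1 − 0.617) = 8.400 * √0.383 ≃ 8.400 * 0.619 ≃ 5.199
Standard error of the difference = 5.199·√2 ≃ 7.352
z = |16 − 19| / 7.352 = 3 / 7.352 ≃ 0.408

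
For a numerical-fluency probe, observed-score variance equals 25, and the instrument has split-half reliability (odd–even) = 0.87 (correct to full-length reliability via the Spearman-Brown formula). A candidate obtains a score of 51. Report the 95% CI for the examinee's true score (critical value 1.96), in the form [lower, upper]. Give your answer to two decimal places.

SD = √25 ≈ 5.000
r_full = 2·0.87 / (1 + 0.87) ≈ 0.930
SEM = 5.000×√(1 − 0.930) ≈ 1.318
Half-width = 1.96×1.318 ≈ 2.584
Interval: (48.416, 53.584)

[48.42, 53.58]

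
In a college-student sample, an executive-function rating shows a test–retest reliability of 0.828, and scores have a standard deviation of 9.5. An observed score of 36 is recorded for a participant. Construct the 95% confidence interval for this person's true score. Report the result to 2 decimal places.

SEM = 9.5000 * √(1 − 0.8280) = 9.5000 * √0.1720 ≃ 9.5000 * 0.4147 ≃ 3.9399
Half-width = 1.96*3.9399 ≃ 7.7223
95% CI: 36 ± 7.7223 = [28.2777, 43.7223]

[28.28, 43.72]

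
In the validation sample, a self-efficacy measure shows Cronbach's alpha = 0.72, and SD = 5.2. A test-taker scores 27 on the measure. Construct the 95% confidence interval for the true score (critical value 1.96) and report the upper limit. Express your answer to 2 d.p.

32.39

SEM = 5.20000 × √(1 − 0.72000) = 5.20000 × √0.28000 ≈ 5.20000 × 0.52915 ≈ 2.75158
Half-width = 1.96×2.75158 ≈ 5.39310
Upper bound: 27 + 5.39310 = 32.39310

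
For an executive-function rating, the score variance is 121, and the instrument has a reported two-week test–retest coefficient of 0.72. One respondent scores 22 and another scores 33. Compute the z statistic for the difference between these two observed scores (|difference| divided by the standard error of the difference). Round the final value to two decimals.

1.34

σ = 121^(1/2) = 11.000
SEM = 11.000 × √(1 − 0.720) = 11.000 × √0.280 ≈ 11.000 × 0.529 ≈ 5.821
SE_diff = √2 × SEM ≈ 8.232
z = |22 − 33| / 8.232 = 11 / 8.232 ≈ 1.336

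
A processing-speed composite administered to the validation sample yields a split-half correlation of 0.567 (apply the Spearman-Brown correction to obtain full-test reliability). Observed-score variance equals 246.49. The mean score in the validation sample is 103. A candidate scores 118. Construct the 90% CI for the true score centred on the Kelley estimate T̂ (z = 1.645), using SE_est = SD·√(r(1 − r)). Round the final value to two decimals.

[102.31, 125.40]

SD = √246.49 ≈ 15.7000
Spearman-Brown: r = 2(0.567) / (1 + 0.567) = 1.1340 / 1.5670 ≈ 0.7237
T̂ = 0.7237(118) + 0.2763(103) ≈ 113.8551
SE_est = SD × √(r(1 − r)) = 15.7000 × √0.2000 ≈ 15.7000 × 0.4472 ≈ 7.0207
CI = 113.8551 ± 1.645 × 7.0207 → [102.3061, 125.4042]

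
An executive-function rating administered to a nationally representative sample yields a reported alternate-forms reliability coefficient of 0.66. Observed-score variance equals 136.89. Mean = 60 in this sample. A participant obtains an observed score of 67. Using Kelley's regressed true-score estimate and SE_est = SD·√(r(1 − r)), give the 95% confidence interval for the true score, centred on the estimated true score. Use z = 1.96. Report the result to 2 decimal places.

[53.76, 75.48]

σ = 136.89^(1/2) = 11.7000
Estimated true score = 0.6600·67 + (1 − 0.6600)·60 ≃ 64.6200
SE_est = SD · √(r(1 − r)) = 11.7000 · √0.2244 ≃ 11.7000 · 0.4737 ≃ 5.5424
95% CI: 64.6200 ± 10.8631 ≃ (53.7569, 75.4831)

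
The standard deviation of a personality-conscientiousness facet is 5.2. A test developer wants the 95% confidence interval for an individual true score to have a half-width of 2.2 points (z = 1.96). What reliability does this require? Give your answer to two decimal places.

SEM needed = half-width / z = 2.2/1.96 ≈ 1.122
r = 1 − (1.122/5.2)² ≈ 1 − 0.047 ≈ 0.953

0.95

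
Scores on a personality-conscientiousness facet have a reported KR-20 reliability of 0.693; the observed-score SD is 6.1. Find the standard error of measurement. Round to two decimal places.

3.38

SEM = 6.100 · √(1 − 0.693) = 6.100 · √0.307 ≃ 6.100 · 0.554 ≃ 3.380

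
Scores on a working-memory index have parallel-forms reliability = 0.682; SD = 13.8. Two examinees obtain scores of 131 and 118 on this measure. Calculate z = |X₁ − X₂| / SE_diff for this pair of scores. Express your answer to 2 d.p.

The standard error of measurement is 13.8000×√(1 − 0.6820) ≈ 13.8000×0.5639 ≈ 7.7820.
SE_diff = SEM × √2 ≈ 7.7820 × 1.4142 ≈ 11.0054
z = |131 − 118| / 11.0054 = 13 / 11.0054 ≈ 1.1812

1.18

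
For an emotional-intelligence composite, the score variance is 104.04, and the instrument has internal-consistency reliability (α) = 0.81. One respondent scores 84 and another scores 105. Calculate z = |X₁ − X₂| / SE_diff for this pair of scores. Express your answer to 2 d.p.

SD = √104.04 ≈ 10.20000
The standard error of measurement is 10.20000×√(1 − 0.81000) ≈ 10.20000×0.43589 ≈ 4.44608.
SE_diff = √2 × SEM ≈ 6.28770
z = |84 − 105| / 6.28770 = 21 / 6.28770 ≈ 3.33985

3.34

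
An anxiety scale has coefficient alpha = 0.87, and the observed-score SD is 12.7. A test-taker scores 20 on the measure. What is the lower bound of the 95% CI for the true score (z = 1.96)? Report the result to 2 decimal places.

11.03

SEM = 12.700 * √(1 − 0.870) = 12.700 * √0.130 ≈ 12.700 * 0.361 ≈ 4.579
Half-width = 1.96*4.579 ≈ 8.975
Lower limit = 20 − 8.975 ≈ 11.025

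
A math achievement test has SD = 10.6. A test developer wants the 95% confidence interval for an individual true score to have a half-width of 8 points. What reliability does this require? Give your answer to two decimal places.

Required SEM = 8 / 1.96 ≃ 4.082
r = 1 − (4.082/10.6)² ≃ 1 − 0.148 ≃ 0.852

0.85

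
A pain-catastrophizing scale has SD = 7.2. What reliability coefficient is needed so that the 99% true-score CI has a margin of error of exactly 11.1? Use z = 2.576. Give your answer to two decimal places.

0.64

SEM needed = half-width / z = 11.1/2.576 ≈ 4.3090
r = 1 − (4.3090/7.2)² ≈ 1 − 0.3582 ≈ 0.6418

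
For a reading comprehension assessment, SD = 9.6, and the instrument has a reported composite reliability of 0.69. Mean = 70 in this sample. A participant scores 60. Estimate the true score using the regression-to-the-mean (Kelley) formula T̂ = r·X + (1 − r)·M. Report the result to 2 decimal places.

T̂ = 0.6900(60) + 0.3100(70) ≈ 63.1000

63.10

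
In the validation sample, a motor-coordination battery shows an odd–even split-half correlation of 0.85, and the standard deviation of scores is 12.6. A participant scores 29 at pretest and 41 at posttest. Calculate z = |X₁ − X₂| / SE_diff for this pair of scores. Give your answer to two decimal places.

Spearman-Brown: r = 2(0.85) / (1 + 0.85) = 1.700 / 1.850 ≈ 0.919
SEM = 12.600*√(1 − 0.919) ≈ 3.588
SE_diff = √2 * SEM ≈ 5.074
z = 12 / 5.074 ≈ 2.365

2.37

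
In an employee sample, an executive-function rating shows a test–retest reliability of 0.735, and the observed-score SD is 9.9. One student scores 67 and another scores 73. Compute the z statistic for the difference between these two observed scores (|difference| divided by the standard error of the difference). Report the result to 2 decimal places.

0.83

SEM = 9.900 * √(1 − 0.735) = 9.900 * √0.265 ≈ 9.900 * 0.515 ≈ 5.096
SE_diff = √2 * SEM ≈ 7.207
z = |67 − 73| / 7.207 = 6 / 7.207 ≈ 0.832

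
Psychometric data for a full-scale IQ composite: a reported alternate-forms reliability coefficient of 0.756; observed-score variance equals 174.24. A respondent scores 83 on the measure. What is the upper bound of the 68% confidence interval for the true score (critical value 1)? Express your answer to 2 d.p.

SD = √174.24 ≈ 13.200
SEM = 13.200 × √(1 − 0.756) = 13.200 × √0.244 ≈ 13.200 × 0.494 ≈ 6.520
Half-width = 1×6.520 ≈ 6.520
Upper limit = 83 + 6.520 ≈ 89.520

89.52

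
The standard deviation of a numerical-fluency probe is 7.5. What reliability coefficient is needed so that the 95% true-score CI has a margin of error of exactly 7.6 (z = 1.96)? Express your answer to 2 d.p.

0.73

Required SEM = 7.6 / 1.96 ≈ 3.8776
r = 1 − (SEM / SD)² = 1 − (3.8776 / 7.5)² ≈ 1 − 0.2673 ≈ 0.7327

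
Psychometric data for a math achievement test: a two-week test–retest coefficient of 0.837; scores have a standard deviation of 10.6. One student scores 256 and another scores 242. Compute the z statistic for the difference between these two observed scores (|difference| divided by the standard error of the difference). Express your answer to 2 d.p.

2.31

SEM = 10.60000 × √(1 − 0.83700) = 10.60000 × √0.16300 ≈ 10.60000 × 0.40373 ≈ 4.27957
SE_diff = SEM × √2 ≈ 4.27957 × 1.41421 ≈ 6.05222
z = 14 / 6.05222 ≈ 2.31320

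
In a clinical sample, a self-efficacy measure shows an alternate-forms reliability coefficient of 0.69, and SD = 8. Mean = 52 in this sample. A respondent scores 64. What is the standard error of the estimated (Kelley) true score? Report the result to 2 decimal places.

SE_est = 8.00000×√(0.69000×0.31000) ≈ 3.69995

3.70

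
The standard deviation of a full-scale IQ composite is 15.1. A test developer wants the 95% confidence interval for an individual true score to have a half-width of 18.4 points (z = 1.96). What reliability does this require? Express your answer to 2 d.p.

SEM needed = half-width / z = 18.4/1.96 ≈ 9.38776
r = 1 − (9.38776/15.1)² ≈ 1 − 0.38652 ≈ 0.61348

0.61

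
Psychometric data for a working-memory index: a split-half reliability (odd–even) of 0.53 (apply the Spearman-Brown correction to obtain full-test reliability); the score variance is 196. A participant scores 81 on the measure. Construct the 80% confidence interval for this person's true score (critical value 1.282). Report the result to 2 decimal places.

SD = √196 = 14.000
Full-length reliability (Spearman-Brown) = 2(0.53)/(1+0.53) ≈ 0.693
The standard error of measurement is 14.000×√(1 − 0.693) ≈ 14.000×0.554 ≈ 7.759.
Half-width = 1.282×7.759 ≈ 9.948
80% CI: 81 ± 9.948 = [71.052, 90.948]

[71.05, 90.95]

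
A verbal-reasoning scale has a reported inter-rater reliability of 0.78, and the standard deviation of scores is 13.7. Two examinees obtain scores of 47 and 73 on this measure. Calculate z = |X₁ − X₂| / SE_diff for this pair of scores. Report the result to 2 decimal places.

SEM = 13.7000*√(1 − 0.7800) ≈ 6.4259
Standard error of the difference = 6.4259·√2 ≈ 9.0876
z = 26 / 9.0876 ≈ 2.8611

2.86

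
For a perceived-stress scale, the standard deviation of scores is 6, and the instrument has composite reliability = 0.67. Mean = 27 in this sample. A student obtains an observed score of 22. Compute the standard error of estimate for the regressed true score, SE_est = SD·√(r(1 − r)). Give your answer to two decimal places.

SE_est = 6.000·√(0.670·0.330) ≈ 2.821

2.82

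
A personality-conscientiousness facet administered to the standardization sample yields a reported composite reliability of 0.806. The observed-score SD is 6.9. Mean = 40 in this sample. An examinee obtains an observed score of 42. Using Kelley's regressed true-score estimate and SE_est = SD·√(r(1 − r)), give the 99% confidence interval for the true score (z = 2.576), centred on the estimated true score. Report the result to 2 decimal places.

[34.58, 48.64]

T̂ = 0.8060(42) + 0.1940(40) ≃ 41.6120
SE_est = 6.9000×√(0.8060×0.1940) ≃ 2.7285
99% CI: 41.6120 ± 7.0285 ≃ (34.5835, 48.6405)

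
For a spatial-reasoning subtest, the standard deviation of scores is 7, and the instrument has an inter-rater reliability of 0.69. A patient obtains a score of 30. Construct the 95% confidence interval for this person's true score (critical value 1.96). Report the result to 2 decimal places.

[22.36, 37.64]

The standard error of measurement is 7.0000*√(1 − 0.6900) ≈ 7.0000*0.5568 ≈ 3.8974.
Half-width = 1.96*3.8974 ≈ 7.6390
CI = 30 ± 7.6390 → [22.3610, 37.6390]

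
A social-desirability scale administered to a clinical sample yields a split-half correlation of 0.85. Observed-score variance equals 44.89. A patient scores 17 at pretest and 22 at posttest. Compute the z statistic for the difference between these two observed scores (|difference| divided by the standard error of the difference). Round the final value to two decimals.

SD = √44.89 ≈ 6.700
Full-length reliability (Spearman-Brown) = 2(0.85)/(1+0.85) ≈ 0.919
SEM = 6.700 * √(1 − 0.919) = 6.700 * √0.081 ≈ 6.700 * 0.285 ≈ 1.908
SE_diff = SEM * √2 ≈ 1.908 * 1.414 ≈ 2.698
z = 5 / 2.698 ≈ 1.853

1.85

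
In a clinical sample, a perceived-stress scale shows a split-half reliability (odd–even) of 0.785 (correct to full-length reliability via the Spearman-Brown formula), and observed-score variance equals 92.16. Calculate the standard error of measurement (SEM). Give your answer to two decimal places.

3.33

SD = √92.16 ≈ 9.6000
Spearman-Brown: r = 2(0.785) / (1 + 0.785) = 1.5700 / 1.7850 ≈ 0.8796
SEM = 9.6000·√(1 − 0.8796) ≈ 3.3317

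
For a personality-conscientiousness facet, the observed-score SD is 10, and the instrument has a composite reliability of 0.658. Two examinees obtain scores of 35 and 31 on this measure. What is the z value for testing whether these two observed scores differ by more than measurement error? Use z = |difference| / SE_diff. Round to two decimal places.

0.48

The standard error of measurement is 10.000×√(1 − 0.658) ≈ 10.000×0.585 ≈ 5.848.
SE_diff = √2 × SEM ≈ 8.270
z = 4 / 8.270 ≈ 0.484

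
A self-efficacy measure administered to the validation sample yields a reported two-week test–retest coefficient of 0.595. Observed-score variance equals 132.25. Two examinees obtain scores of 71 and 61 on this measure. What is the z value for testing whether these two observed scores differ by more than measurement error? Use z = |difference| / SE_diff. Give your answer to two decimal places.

0.97

SD = √132.25 ≈ 11.50000
SEM = 11.50000·√(1 − 0.59500) ≈ 7.31856
SE_diff = SEM · √2 ≈ 7.31856 · 1.41421 ≈ 10.35000
z = 10 / 10.35000 ≈ 0.96618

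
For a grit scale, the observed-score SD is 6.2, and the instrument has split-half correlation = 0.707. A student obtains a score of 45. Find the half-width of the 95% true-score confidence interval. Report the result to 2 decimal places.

Full-length reliability (Spearman-Brown) = 2(0.707)/(1+0.707) ≈ 0.8284
SEM = 6.2000·√(1 − 0.8284) ≈ 2.5687
Half-width = 1.96·2.5687 ≈ 5.0346

5.03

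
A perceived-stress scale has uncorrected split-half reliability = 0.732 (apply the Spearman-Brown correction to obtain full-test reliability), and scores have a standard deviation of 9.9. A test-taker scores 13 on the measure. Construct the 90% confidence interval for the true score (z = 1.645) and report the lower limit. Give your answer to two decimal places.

Full-length reliability (Spearman-Brown) = 2(0.732)/(1+0.732) ≈ 0.845
The standard error of measurement is 9.900*√(1 − 0.845) ≈ 9.900*0.393 ≈ 3.894.
Half-width = 1.645*3.894 ≈ 6.406
Lower limit = 13 − 6.406 ≈ 6.594

6.59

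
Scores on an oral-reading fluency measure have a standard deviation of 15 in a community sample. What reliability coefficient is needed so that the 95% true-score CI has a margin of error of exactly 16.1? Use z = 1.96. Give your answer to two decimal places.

0.70

Required SEM = 16.1 / 1.96 ≃ 8.214
Required reliability = 1 − (SEM/SD)² = 1 − 0.300 ≃ 0.700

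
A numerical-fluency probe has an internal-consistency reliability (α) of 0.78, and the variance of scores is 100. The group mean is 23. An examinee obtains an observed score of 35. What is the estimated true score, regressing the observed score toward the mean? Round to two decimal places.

T̂ = r·X + (1 − r)·M = 0.78000·35 + 0.22000·23 = 27.30000 + 5.06000 ≈ 32.36000

32.36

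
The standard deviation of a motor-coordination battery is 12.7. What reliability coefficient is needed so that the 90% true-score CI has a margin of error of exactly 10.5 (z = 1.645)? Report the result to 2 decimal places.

0.75

Required SEM = 10.5 / 1.645 ≈ 6.3830
r = 1 − (6.3830/12.7)² ≈ 1 − 0.2526 ≈ 0.7474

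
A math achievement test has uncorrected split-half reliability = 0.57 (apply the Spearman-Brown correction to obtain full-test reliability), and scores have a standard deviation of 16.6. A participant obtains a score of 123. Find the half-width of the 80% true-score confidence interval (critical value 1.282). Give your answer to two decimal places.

Full-length reliability (Spearman-Brown) = 2(0.57)/(1+0.57) ≈ 0.726
The standard error of measurement is 16.600×√(1 − 0.726) ≈ 16.600×0.523 ≈ 8.687.
Margin = 1.282 × 8.687 ≈ 11.137

11.14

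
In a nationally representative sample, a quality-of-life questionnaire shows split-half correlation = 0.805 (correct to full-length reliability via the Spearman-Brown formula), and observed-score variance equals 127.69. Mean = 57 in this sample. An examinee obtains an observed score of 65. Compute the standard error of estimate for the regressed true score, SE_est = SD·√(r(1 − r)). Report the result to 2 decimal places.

3.51

σ = 127.69^(1/2) = 11.300
Spearman-Brown: r = 2(0.805) / (1 + 0.805) = 1.610 / 1.805 ≈ 0.892
SE_est = 11.300·√[r(1 − r)] ≈ 3.508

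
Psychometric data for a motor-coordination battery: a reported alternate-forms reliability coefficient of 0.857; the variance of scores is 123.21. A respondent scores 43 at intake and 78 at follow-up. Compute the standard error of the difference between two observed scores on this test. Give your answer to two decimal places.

SD = √123.21 ≈ 11.1000
SEM = 11.1000 × √(1 − 0.8570) = 11.1000 × √0.1430 ≈ 11.1000 × 0.3782 ≈ 4.1975
Standard error of the difference = 4.1975·√2 ≈ 5.9362

5.94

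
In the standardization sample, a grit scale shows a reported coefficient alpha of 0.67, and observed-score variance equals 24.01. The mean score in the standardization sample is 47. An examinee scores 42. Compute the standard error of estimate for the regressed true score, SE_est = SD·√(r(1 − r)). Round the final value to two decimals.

SD = √24.01 = 4.9000
SE_est = SD * √(r(1 − r)) = 4.9000 * √0.2211 ≈ 4.9000 * 0.4702 ≈ 2.3040

2.30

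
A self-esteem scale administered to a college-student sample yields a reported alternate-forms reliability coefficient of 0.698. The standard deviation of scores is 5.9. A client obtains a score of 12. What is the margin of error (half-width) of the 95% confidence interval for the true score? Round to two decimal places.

6.35

SEM = 5.9000 · √(1 − 0.6980) = 5.9000 · √0.3020 ≈ 5.9000 · 0.5495 ≈ 3.2423
Margin = 1.96 · 3.2423 ≈ 6.3549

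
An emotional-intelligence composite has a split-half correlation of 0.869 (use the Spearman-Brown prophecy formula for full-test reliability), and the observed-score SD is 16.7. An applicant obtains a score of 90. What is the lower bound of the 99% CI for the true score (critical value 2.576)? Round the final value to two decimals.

78.61

r_full = 2·0.869 / (1 + 0.869) ≈ 0.9299
SEM = 16.7000 · √(1 − 0.9299) = 16.7000 · √0.0701 ≈ 16.7000 · 0.2647 ≈ 4.4213
Margin = 2.576 · 4.4213 ≈ 11.3892
Lower limit = 90 − 11.3892 ≈ 78.6108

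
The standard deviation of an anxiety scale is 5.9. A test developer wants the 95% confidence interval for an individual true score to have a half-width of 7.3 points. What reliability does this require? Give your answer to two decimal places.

0.60

SEM needed = half-width / z = 7.3/1.96 ≈ 3.72449
r = 1 − (3.72449/5.9)² ≈ 1 − 0.39850 ≈ 0.60150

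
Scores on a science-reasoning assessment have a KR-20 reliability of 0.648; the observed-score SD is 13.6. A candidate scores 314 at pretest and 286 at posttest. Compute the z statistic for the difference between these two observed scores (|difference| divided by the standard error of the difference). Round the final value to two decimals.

The standard error of measurement is 13.600×√(1 − 0.648) ≃ 13.600×0.593 ≃ 8.069.
SE_diff = SEM × √2 ≃ 8.069 × 1.414 ≃ 11.411
z = |314 − 286| / 11.411 = 28 / 11.411 ≃ 2.454

2.45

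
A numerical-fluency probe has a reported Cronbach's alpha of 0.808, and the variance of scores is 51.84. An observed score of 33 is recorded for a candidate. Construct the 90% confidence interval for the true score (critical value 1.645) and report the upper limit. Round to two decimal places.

38.19

SD = √51.84 ≈ 7.2000
SEM = 7.2000·√(1 − 0.8080) ≈ 3.1549
Half-width = 1.645·3.1549 ≈ 5.1898
Upper bound: 33 + 5.1898 = 38.1898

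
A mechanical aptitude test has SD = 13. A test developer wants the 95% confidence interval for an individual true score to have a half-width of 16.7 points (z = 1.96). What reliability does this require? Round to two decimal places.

0.57

Required SEM = 16.7 / 1.96 ≈ 8.5204
Required reliability = 1 − (SEM/SD)² = 1 − 0.4296 ≈ 0.5704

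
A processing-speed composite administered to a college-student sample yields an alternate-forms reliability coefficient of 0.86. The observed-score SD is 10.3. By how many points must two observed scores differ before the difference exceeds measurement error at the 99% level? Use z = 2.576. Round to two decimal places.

14.04

SEM = 10.300·√(1 − 0.860) ≈ 3.854
SE_diff = SEM · √2 ≈ 3.854 · 1.414 ≈ 5.450
Smallest detectable difference = 2.576·5.450 ≈ 14.040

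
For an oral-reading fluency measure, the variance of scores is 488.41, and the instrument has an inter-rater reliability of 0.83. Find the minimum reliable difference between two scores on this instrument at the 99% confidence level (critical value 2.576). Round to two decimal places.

33.20

σ = 488.41^(1/2) = 22.100
SEM = 22.100*√(1 − 0.830) ≃ 9.112
Standard error of the difference = 9.112·√2 ≃ 12.886
Smallest detectable difference = 2.576*12.886 ≃ 33.195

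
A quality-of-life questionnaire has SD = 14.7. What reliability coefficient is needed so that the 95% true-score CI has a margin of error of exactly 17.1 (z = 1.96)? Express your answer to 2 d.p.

SEM needed = half-width / z = 17.1/1.96 ≈ 8.724
r = 1 − (SEM / SD)² = 1 − (8.724 / 14.7)² ≈ 1 − 0.352 ≈ 0.648

0.65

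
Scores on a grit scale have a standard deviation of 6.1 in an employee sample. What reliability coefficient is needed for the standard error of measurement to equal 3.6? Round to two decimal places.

0.65

Required reliability = 1 − (SEM/SD)² = 1 − 0.348 ≈ 0.652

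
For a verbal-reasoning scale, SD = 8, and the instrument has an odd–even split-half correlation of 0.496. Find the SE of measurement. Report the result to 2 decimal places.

4.64

Spearman-Brown: r = 2(0.496) / (1 + 0.496) = 0.9920 / 1.4960 ≃ 0.6631
SEM = 8.0000 * √(1 − 0.6631) = 8.0000 * √0.3369 ≃ 8.0000 * 0.5804 ≃ 4.6434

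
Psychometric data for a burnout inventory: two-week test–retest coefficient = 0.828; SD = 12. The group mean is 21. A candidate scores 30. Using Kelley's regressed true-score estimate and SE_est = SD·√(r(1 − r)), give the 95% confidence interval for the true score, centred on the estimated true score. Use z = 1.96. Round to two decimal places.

[19.58, 37.33]

Estimated true score = 0.828·30 + (1 − 0.828)·21 ≃ 28.452
SE_est = 12.000·√(0.828·0.172) ≃ 4.529
95% CI: 28.452 ± 8.876 ≃ (19.576, 37.328)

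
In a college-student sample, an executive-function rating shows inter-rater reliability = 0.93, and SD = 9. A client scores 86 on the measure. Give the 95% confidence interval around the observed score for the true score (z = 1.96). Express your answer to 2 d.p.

[81.33, 90.67]

SEM = 9.000 × √(1 − 0.930) = 9.000 × √0.070 ≈ 9.000 × 0.265 ≈ 2.381
Margin = 1.96 × 2.381 ≈ 4.667
95% CI: 86 ± 4.667 = [81.333, 90.667]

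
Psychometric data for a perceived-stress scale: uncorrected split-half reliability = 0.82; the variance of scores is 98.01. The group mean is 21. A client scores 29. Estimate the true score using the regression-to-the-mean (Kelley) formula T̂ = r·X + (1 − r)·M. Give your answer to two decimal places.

28.21

Full-length reliability (Spearman-Brown) = 2(0.82)/(1+0.82) ≃ 0.901
T̂ = 0.901(29) + 0.099(21) ≃ 28.209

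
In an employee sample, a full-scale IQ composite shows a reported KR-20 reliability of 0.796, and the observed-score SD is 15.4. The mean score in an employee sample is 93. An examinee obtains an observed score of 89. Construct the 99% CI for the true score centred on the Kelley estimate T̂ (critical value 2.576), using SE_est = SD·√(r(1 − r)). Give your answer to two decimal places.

T̂ = r·X + (1 − r)·M = 0.796×89 + 0.204×93 = 70.844 + 18.972 ≈ 89.816
SE_est = SD × √(r(1 − r)) = 15.400 × √0.162 ≈ 15.400 × 0.403 ≈ 6.206
CI = 89.816 ± 2.576 × 6.206 → [73.830, 105.802]

[73.83, 105.80]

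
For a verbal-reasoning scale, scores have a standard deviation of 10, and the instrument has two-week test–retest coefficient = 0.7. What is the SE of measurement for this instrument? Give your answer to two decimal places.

5.48

SEM = 10.00000×√(1 − 0.70000) ≈ 5.47723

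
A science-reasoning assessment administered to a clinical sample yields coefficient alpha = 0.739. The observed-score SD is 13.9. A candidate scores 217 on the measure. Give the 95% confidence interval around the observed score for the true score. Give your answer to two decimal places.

[203.08, 230.92]

SEM = 13.9000 * √(1 − 0.7390) = 13.9000 * √0.2610 ≈ 13.9000 * 0.5109 ≈ 7.1013
Half-width = 1.96*7.1013 ≈ 13.9185
Interval: (203.0815, 230.9185)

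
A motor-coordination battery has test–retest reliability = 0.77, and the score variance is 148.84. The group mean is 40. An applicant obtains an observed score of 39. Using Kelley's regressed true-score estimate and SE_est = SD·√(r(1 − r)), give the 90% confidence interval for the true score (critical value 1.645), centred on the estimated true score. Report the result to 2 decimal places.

σ = 148.84^(1/2) = 12.2000
Estimated true score = 0.7700*39 + (1 − 0.7700)*40 ≈ 39.2300
SE_est = 12.2000*√(0.7700*0.2300) ≈ 5.1342
90% CI: 39.2300 ± 8.4457 ≈ (30.7843, 47.6757)

[30.78, 47.68]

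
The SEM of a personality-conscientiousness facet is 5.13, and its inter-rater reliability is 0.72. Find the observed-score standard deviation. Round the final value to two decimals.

9.69

σ = SEM·(1 − r)^(−1/2) ≈ 5.13·1.88982 ≈ 9.69479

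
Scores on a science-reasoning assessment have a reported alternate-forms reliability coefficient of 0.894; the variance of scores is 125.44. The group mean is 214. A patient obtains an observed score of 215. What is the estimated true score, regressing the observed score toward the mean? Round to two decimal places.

214.89

Estimated true score = 0.894×215 + (1 − 0.894)×214 ≈ 214.894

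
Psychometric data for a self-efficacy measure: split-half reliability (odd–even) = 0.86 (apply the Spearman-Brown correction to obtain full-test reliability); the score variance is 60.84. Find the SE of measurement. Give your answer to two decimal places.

SD = √60.84 ≈ 7.80000
Spearman-Brown: r = 2(0.86) / (1 + 0.86) = 1.72000 / 1.86000 ≈ 0.92473
SEM = 7.80000 · √(1 − 0.92473) = 7.80000 · √0.07527 ≈ 7.80000 · 0.27435 ≈ 2.13994

2.14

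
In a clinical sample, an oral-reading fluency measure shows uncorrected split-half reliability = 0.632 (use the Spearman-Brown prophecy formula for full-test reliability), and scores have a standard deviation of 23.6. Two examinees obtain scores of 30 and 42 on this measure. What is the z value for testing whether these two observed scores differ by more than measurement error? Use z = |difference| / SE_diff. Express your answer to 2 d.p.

r_full = 2·0.632 / (1 + 0.632) ≃ 0.775
SEM = 23.600·√(1 − 0.775) ≃ 11.207
SE_diff = SEM · √2 ≃ 11.207 · 1.414 ≃ 15.849
z = |30 − 42| / 15.849 = 12 / 15.849 ≃ 0.757

0.76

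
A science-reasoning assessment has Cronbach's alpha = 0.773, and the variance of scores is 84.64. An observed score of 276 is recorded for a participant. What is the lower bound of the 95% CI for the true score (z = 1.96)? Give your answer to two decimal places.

267.41

SD = √84.64 = 9.20000
The standard error of measurement is 9.20000·√(1 − 0.77300) ≈ 9.20000·0.47645 ≈ 4.38330.
1.96 · SEM ≈ 8.59126
Lower bound: 276 − 8.59126 = 267.40874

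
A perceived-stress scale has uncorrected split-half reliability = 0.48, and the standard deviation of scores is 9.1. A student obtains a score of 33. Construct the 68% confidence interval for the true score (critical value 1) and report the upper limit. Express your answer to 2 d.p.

38.39

r_full = 2·0.48 / (1 + 0.48) ≈ 0.649
SEM = 9.100 * √(1 − 0.649) = 9.100 * √0.351 ≈ 9.100 * 0.593 ≈ 5.394
1 * SEM ≈ 5.394
Upper limit = 33 + 5.394 ≈ 38.394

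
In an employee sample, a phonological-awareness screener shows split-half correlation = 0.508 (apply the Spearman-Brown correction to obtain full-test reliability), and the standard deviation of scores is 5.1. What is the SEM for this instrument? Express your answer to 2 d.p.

r_full = 2·0.508 / (1 + 0.508) ≈ 0.67374
The standard error of measurement is 5.10000·√(1 − 0.67374) ≈ 5.10000·0.57119 ≈ 2.91308.

2.91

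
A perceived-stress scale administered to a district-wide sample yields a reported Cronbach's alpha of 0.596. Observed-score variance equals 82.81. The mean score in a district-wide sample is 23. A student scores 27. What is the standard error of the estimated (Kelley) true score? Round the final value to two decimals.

4.47

SD = √82.81 = 9.1000
SE_est = SD × √(r(1 − r)) = 9.1000 × √0.2408 ≃ 9.1000 × 0.4907 ≃ 4.4653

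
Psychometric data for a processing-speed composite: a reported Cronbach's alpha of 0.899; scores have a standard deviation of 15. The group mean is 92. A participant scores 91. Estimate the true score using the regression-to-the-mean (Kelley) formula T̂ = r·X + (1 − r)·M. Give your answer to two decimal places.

T̂ = 0.8990(91) + 0.1010(92) ≈ 91.1010

91.10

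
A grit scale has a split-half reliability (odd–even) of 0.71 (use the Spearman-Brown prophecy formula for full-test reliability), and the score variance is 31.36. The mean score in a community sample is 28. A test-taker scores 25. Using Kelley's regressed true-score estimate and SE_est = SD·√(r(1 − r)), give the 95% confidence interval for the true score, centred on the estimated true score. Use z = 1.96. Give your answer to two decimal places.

SD = √31.36 ≈ 5.6000
Full-length reliability (Spearman-Brown) = 2(0.71)/(1+0.71) ≈ 0.8304
T̂ = r·X + (1 − r)·M = 0.8304·25 + 0.1696·28 ≈ 20.7602 + 4.7485 ≈ 25.5088
SE_est = 5.6000·√(0.8304·0.1696) ≈ 2.1015
CI = 25.5088 ± 1.96 · 2.1015 → [21.3898, 29.6278]

[21.39, 29.63]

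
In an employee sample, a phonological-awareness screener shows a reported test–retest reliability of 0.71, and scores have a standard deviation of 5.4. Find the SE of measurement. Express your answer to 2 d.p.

SEM = 5.4000 · √(1 − 0.7100) = 5.4000 · √0.2900 ≃ 5.4000 · 0.5385 ≃ 2.9080

2.91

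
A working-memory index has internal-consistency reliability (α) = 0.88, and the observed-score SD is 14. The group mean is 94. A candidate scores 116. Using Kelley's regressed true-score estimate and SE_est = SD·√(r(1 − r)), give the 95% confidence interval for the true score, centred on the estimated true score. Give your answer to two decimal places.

T̂ = 0.880(116) + 0.120(94) ≈ 113.360
SE_est = SD * √(r(1 − r)) = 14.000 * √0.106 ≈ 14.000 * 0.325 ≈ 4.549
95% CI: 113.360 ± 8.917 ≈ (104.443, 122.277)

[104.44, 122.28]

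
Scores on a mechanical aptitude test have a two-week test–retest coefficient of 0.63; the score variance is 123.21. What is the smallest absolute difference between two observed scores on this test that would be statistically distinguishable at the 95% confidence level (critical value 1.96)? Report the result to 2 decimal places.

18.72

SD = √123.21 = 11.100
SEM = 11.100×√(1 − 0.630) ≈ 6.752
SE_diff = SEM × √2 ≈ 6.752 × 1.414 ≈ 9.549
Minimum reliable difference = 1.96 × SE_diff ≈ 1.96 × 9.549 ≈ 18.715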